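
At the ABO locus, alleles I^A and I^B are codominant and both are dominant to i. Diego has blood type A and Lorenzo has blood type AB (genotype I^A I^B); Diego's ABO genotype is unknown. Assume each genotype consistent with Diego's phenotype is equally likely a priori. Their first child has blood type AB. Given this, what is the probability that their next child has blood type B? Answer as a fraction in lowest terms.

1/12

Possible genotypes: Diego ∈ {I^A I^A, I^A i}; Lorenzo ∈ {I^A I^B}.
Weight each parental genotype pair by prior × P(type-AB child):
  I^A I^A × I^A I^B: posterior weight 2/3; P(next child type B) = 0.
  I^A i × I^A I^B: posterior weight 1/3; P(next child type B) = 1/4.
Weighted sum = 1/12.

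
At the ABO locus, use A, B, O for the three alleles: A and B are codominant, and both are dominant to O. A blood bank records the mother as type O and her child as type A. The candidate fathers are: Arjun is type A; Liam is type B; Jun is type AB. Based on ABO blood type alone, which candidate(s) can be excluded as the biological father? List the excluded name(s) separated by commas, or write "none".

A candidate is excluded only if no genotype consistent with his phenotype could produce a type A child with a type O mother.
Liam (type B): no genotype consistent with that phenotype can produce a type-A child with a type-O mother.

Liam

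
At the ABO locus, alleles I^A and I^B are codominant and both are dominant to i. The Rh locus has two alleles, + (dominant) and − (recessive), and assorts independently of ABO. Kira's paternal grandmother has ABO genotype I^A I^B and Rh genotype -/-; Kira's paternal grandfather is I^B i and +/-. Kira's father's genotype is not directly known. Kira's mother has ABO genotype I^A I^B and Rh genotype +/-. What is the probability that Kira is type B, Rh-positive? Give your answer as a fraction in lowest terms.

15/64

Kira's father's ABO genotype from I^A I^B × I^B i: 1/4 I^A I^B, 1/4 I^A i, 1/4 I^B I^B, 1/4 I^B i.
Crossing each possibility with the mother I^A I^B and summing P(type B): 1/4·1/4 + 1/4·1/4 + 1/4·1/2 + 1/4·1/2 = 3/8.
Similarly for Rh via the father's Rh distribution: P(Rh+) = 5/8.
Independent loci: 3/8 × 5/8 = 15/64.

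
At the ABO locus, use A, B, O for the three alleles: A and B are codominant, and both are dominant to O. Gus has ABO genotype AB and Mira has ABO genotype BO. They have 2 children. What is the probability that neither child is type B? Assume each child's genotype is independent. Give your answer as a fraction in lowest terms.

ABO cross AB × BO → 1/4 A, 1/2 B, 1/4 AB.
So P(type B) = 1/2 per child.
P(not type B) = 1/2 for one child; (1/2)^2 = 1/4.

1/4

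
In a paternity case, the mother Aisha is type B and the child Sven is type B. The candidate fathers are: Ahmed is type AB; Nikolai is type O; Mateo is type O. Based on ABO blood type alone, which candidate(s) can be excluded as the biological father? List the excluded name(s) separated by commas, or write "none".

A candidate is excluded only if no genotype consistent with his phenotype could produce a type B child with a type B mother.
Every candidate has at least one consistent genotype combination, so none can be excluded.

none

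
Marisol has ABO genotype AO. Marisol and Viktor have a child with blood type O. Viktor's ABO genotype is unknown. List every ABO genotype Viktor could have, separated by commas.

For each candidate genotype of Viktor, check whether crossing it with AO can produce every observed child phenotype.
  AA → possible child types {A} ✗
  AB → possible child types {A, B, AB} ✗
  AO → possible child types {O, A} ✓
  BB → possible child types {B, AB} ✗
  BO → possible child types {O, A, B, AB} ✓
  OO → possible child types {O, A} ✓

AO, BO, OO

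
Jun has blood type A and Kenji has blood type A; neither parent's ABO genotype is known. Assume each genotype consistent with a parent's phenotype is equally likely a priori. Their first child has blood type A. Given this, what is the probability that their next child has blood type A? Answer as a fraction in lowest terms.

Possible genotypes: Jun ∈ {I^A I^A, I^A i}; Kenji ∈ {I^A I^A, I^A i}.
Weight each parental genotype pair by prior × P(type-A child):
  I^A I^A × I^A I^A: posterior weight 4/15; P(next child type A) = 1.
  I^A I^A × I^A i: posterior weight 4/15; P(next child type A) = 1.
  I^A i × I^A I^A: posterior weight 4/15; P(next child type A) = 1.
  I^A i × I^A i: posterior weight 1/5; P(next child type A) = 3/4.
Weighted sum = 19/20.

19/20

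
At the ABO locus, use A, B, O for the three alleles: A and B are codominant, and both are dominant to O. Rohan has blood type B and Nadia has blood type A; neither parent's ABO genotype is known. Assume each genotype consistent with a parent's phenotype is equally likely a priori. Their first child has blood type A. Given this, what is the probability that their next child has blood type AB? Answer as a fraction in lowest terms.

Possible genotypes: Rohan ∈ {BB, BO}; Nadia ∈ {AA, AO}.
Weight each parental genotype pair by prior × P(type-A child):
  BO × AA: posterior weight 2/3; P(next child type AB) = 1/2.
  BO × AO: posterior weight 1/3; P(next child type AB) = 1/4.
Weighted sum = 5/12.

5/12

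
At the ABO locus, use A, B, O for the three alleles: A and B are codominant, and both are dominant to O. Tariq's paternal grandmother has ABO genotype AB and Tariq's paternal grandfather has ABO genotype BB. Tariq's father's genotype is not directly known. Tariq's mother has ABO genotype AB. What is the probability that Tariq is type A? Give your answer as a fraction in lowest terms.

Tariq's father's ABO genotype from AB × BB: 1/2 AB, 1/2 BB.
Crossing each possibility with the mother AB and summing P(type A): 1/2·1/4 + 1/2·0 = 1/8.

1/8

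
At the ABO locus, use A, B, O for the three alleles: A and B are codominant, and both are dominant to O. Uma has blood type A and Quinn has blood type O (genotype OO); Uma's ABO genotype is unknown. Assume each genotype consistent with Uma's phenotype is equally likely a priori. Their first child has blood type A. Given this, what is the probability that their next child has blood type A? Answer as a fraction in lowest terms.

Possible genotypes: Uma ∈ {AA, AO}; Quinn ∈ {OO}.
Weight each parental genotype pair by prior × P(type-A child):
  AA × OO: posterior weight 2/3; P(next child type A) = 1.
  AO × OO: posterior weight 1/3; P(next child type A) = 1/2.
Weighted sum = 5/6.

5/6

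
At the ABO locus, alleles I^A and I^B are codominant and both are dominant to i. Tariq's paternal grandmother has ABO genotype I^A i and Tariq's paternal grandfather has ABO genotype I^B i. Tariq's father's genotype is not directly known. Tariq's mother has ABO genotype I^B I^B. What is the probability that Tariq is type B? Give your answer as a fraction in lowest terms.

3/4

Tariq's father's ABO genotype from I^A i × I^B i: 1/4 I^A I^B, 1/4 I^A i, 1/4 I^B i, 1/4 i i.
Crossing each possibility with the mother I^B I^B and summing P(type B): 1/4·1/2 + 1/4·1/2 + 1/4·1 + 1/4·1 = 3/4.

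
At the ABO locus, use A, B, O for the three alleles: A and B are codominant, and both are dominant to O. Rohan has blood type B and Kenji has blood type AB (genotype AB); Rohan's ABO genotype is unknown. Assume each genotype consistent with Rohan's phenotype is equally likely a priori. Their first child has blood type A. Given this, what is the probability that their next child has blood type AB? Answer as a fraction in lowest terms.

Possible genotypes: Rohan ∈ {BB, BO}; Kenji ∈ {AB}.
Weight each parental genotype pair by prior × P(type-A child):
  BO × AB: posterior weight 1; P(next child type AB) = 1/4.
Weighted sum = 1/4.

1/4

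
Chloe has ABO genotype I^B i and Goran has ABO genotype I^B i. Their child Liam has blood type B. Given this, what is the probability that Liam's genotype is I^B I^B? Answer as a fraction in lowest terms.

Cross I^B i × I^B i → 1/4 I^B I^B, 1/2 I^B i, 1/4 i i.
Type-B genotypes among offspring: I^B I^B (1/4), I^B i (1/2); total 3/4.
P(I^B I^B | type B) = (1/4) / (3/4) = 1/3.

1/3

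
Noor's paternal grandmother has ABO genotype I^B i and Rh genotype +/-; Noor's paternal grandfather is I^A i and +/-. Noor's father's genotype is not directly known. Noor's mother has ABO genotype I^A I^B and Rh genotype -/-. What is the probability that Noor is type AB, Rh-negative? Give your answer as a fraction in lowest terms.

Noor's father's ABO genotype from I^B i × I^A i: 1/4 I^A I^B, 1/4 I^A i, 1/4 I^B i, 1/4 i i.
Crossing each possibility with the mother I^A I^B and summing P(type AB): 1/4·1/2 + 1/4·1/4 + 1/4·1/4 + 1/4·0 = 1/4.
Similarly for Rh via the father's Rh distribution: P(Rh-) = 1/2.
Independent loci: 1/4 × 1/2 = 1/8.

1/8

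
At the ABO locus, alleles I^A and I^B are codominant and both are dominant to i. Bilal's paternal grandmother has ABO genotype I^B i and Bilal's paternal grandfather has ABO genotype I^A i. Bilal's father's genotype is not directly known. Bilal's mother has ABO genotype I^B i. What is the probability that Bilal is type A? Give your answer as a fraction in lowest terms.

Bilal's father's ABO genotype from I^B i × I^A i: 1/4 I^A I^B, 1/4 I^A i, 1/4 I^B i, 1/4 i i.
Crossing each possibility with the mother I^B i and summing P(type A): 1/4·1/4 + 1/4·1/4 + 1/4·0 + 1/4·0 = 1/8.

1/8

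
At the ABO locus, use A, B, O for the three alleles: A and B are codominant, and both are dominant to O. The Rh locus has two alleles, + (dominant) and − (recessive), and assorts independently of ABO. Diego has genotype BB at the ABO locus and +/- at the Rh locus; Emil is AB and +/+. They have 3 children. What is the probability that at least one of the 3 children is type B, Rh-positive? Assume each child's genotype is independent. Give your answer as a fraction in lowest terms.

ABO cross BB × AB → 1/2 B, 1/2 AB.
Rh cross +/- × +/+ → 1 Rh+; so P(type B, Rh-positive) = 1/2 × 1 = 1/2 per child.
P(none) = (1/2)^3 = 1/8; P(at least one) = 1 − 1/8 = 7/8.

7/8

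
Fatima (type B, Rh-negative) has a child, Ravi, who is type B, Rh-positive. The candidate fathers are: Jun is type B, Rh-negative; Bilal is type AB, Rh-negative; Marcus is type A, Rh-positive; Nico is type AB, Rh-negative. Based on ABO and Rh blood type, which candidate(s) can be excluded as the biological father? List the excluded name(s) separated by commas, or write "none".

Jun, Bilal, Nico

A candidate is excluded only if no genotype consistent with his phenotype could produce a type B, Rh-positive child with a type B, Rh-negative mother.
Jun (type B, Rh-): no genotype consistent with that phenotype can produce a type-B Rh+ child with a type-B mother.
Bilal (type AB, Rh-): no genotype consistent with that phenotype can produce a type-B Rh+ child with a type-B mother.
Nico (type AB, Rh-): no genotype consistent with that phenotype can produce a type-B Rh+ child with a type-B mother.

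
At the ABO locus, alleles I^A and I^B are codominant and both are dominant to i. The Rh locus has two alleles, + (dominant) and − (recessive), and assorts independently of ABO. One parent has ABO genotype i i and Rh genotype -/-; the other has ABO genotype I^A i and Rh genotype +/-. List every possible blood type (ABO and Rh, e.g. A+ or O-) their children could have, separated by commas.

Gametes from i i × I^A i give offspring ABO genotypes I^A i, i i, i.e. phenotypes O, A.
Rh cross -/- × +/- → phenotypes Rh+, Rh-.
Combining independently: O+, O-, A+, A-.

O+, O-, A+, A-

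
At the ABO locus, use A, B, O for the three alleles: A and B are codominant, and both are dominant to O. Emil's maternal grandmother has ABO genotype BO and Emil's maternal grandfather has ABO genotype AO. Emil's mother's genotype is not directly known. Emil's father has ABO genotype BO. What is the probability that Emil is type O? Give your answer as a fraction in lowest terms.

Emil's mother's ABO genotype from BO × AO: 1/4 AB, 1/4 AO, 1/4 BO, 1/4 OO.
Crossing each possibility with the father BO and summing P(type O): 1/4·0 + 1/4·1/4 + 1/4·1/4 + 1/4·1/2 = 1/4.

1/4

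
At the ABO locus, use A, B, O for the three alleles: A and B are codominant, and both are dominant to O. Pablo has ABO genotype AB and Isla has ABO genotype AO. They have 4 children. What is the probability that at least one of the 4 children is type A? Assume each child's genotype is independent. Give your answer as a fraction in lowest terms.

15/16

ABO cross AB × AO → 1/2 A, 1/4 B, 1/4 AB.
So P(type A) = 1/2 per child.
P(none) = (1/2)^4 = 1/16; P(at least one) = 1 − 1/16 = 15/16.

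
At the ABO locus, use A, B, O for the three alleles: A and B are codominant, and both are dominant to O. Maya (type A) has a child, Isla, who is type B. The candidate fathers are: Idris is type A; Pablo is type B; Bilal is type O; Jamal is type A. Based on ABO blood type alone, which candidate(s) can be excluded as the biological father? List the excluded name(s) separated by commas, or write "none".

A candidate is excluded only if no genotype consistent with his phenotype could produce a type B child with a type A mother.
Idris (type A): no genotype consistent with that phenotype can produce a type-B child with a type-A mother.
Bilal (type O): no genotype consistent with that phenotype can produce a type-B child with a type-A mother.
Jamal (type A): no genotype consistent with that phenotype can produce a type-B child with a type-A mother.

Idris, Bilal, Jamal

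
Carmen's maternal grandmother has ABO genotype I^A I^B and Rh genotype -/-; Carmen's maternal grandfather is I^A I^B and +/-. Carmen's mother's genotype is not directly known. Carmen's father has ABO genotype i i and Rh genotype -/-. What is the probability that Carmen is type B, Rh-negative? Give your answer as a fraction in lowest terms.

3/8

Carmen's mother's ABO genotype from I^A I^B × I^A I^B: 1/4 I^A I^A, 1/2 I^A I^B, 1/4 I^B I^B.
Crossing each possibility with the father i i and summing P(type B): 1/4·0 + 1/2·1/2 + 1/4·1 = 1/2.
Similarly for Rh via the mother's Rh distribution: P(Rh-) = 3/4.
Independent loci: 1/2 × 3/4 = 3/8.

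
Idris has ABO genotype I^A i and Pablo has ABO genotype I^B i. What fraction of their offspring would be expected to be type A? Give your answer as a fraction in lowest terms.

1/4

ABO cross I^A i × I^B i → offspring phenotypes: 1/4 O, 1/4 A, 1/4 B, 1/4 AB.
So P(type A) = 1/4.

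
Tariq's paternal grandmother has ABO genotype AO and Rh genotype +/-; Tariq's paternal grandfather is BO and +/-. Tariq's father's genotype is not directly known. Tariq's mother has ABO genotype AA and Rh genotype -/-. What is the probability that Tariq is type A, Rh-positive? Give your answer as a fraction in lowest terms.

3/8

Tariq's father's ABO genotype from AO × BO: 1/4 AB, 1/4 AO, 1/4 BO, 1/4 OO.
Crossing each possibility with the mother AA and summing P(type A): 1/4·1/2 + 1/4·1 + 1/4·1/2 + 1/4·1 = 3/4.
Similarly for Rh via the father's Rh distribution: P(Rh+) = 1/2.
Independent loci: 3/4 × 1/2 = 3/8.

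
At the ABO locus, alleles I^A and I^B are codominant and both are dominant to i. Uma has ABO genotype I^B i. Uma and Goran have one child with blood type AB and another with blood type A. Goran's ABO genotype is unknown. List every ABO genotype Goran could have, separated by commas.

I^A I^A, I^A I^B, I^A i

For each candidate genotype of Goran, check whether crossing it with I^B i can produce every observed child phenotype.
  I^A I^A → possible child types {A, AB} ✓
  I^A I^B → possible child types {A, B, AB} ✓
  I^A i → possible child types {O, A, B, AB} ✓
  I^B I^B → possible child types {B} ✗
  I^B i → possible child types {O, B} ✗
  i i → possible child types {O, B} ✗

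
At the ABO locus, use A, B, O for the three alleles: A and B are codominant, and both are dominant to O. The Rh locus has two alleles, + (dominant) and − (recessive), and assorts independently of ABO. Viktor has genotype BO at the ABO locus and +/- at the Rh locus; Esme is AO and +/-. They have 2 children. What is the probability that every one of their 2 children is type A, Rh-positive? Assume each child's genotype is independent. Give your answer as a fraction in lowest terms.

9/256

ABO cross BO × AO → 1/4 O, 1/4 A, 1/4 B, 1/4 AB.
Rh cross +/- × +/- → 3/4 Rh+, 1/4 Rh-; so P(type A, Rh-positive) = 1/4 × 3/4 = 3/16 per child.
All 2 independent: (3/16)^2 = 9/256.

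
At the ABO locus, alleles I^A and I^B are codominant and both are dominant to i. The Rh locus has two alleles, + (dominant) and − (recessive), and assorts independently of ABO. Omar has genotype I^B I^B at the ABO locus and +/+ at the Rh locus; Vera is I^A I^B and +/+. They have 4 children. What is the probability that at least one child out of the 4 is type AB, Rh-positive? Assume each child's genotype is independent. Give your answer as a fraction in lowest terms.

ABO cross I^B I^B × I^A I^B → 1/2 B, 1/2 AB.
Rh cross +/+ × +/+ → 1 Rh+; so P(type AB, Rh-positive) = 1/2 × 1 = 1/2 per child.
P(none) = (1/2)^4 = 1/16; P(at least one) = 1 − 1/16 = 15/16.

15/16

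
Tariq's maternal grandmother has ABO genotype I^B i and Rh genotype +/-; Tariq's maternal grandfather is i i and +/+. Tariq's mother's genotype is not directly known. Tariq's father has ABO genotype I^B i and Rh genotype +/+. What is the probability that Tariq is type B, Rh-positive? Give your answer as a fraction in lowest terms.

5/8

Tariq's mother's ABO genotype from I^B i × i i: 1/2 I^B i, 1/2 i i.
Crossing each possibility with the father I^B i and summing P(type B): 1/2·3/4 + 1/2·1/2 = 5/8.
Similarly for Rh via the mother's Rh distribution: P(Rh+) = 1.
Independent loci: 5/8 × 1 = 5/8.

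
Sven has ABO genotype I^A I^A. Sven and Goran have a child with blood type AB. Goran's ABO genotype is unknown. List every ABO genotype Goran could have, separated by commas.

I^A I^B, I^B I^B, I^B i

For each candidate genotype of Goran, check whether crossing it with I^A I^A can produce every observed child phenotype.
  I^A I^A → possible child types {A} ✗
  I^A I^B → possible child types {A, AB} ✓
  I^A i → possible child types {A} ✗
  I^B I^B → possible child types {AB} ✓
  I^B i → possible child types {A, AB} ✓
  i i → possible child types {A} ✗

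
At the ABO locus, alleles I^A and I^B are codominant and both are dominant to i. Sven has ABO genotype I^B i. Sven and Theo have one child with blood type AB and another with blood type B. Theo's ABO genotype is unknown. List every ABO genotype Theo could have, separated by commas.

For each candidate genotype of Theo, check whether crossing it with I^B i can produce every observed child phenotype.
  I^A I^A → possible child types {A, AB} ✗
  I^A I^B → possible child types {A, B, AB} ✓
  I^A i → possible child types {O, A, B, AB} ✓
  I^B I^B → possible child types {B} ✗
  I^B i → possible child types {O, B} ✗
  i i → possible child types {O, B} ✗

I^A I^B, I^A i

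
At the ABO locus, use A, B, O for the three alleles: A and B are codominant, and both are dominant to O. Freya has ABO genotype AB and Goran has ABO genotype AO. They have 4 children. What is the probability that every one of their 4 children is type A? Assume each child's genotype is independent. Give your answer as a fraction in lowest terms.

1/16

ABO cross AB × AO → 1/2 A, 1/4 B, 1/4 AB.
So P(type A) = 1/2 per child.
All 4 independent: (1/2)^4 = 1/16.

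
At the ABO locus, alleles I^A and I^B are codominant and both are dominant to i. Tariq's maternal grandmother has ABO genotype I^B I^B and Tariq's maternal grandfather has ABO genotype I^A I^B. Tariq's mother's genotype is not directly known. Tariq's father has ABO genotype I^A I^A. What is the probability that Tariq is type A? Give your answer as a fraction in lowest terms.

Tariq's mother's ABO genotype from I^B I^B × I^A I^B: 1/2 I^A I^B, 1/2 I^B I^B.
Crossing each possibility with the father I^A I^A and summing P(type A): 1/2·1/2 + 1/2·0 = 1/4.

1/4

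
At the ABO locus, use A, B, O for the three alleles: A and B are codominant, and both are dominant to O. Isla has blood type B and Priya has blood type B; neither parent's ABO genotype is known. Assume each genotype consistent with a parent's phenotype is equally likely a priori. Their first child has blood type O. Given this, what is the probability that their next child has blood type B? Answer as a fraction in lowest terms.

3/4

Possible genotypes: Isla ∈ {BB, BO}; Priya ∈ {BB, BO}.
Weight each parental genotype pair by prior × P(type-O child):
  BO × BO: posterior weight 1; P(next child type B) = 3/4.
Weighted sum = 3/4.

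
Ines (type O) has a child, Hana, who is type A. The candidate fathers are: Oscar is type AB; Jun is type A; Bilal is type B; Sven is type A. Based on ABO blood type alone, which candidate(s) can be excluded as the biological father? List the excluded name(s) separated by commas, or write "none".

Bilal

A candidate is excluded only if no genotype consistent with his phenotype could produce a type A child with a type O mother.
Bilal (type B): no genotype consistent with that phenotype can produce a type-A child with a type-O mother.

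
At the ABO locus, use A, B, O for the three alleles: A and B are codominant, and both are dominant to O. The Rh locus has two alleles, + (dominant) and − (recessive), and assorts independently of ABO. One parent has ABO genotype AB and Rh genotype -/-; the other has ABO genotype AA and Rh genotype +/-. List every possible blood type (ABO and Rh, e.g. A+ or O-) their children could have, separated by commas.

Gametes from AB × AA give offspring ABO genotypes AA, AB, i.e. phenotypes A, AB.
Rh cross -/- × +/- → phenotypes Rh+, Rh-.
Combining independently: A+, A-, AB+, AB-.

A+, A-, AB+, AB-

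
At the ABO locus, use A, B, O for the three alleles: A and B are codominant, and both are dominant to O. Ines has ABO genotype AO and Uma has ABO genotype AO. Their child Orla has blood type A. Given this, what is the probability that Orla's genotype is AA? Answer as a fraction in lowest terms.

Cross AO × AO → 1/4 AA, 1/2 AO, 1/4 OO.
Type-A genotypes among offspring: AA (1/4), AO (1/2); total 3/4.
P(AA | type A) = (1/4) / (3/4) = 1/3.

1/3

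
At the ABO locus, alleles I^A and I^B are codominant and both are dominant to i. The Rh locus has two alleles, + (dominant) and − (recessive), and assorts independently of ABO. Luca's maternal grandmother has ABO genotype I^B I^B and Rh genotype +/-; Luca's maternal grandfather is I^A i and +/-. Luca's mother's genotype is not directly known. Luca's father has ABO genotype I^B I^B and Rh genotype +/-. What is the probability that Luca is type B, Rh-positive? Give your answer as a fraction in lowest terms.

Luca's mother's ABO genotype from I^B I^B × I^A i: 1/2 I^A I^B, 1/2 I^B i.
Crossing each possibility with the father I^B I^B and summing P(type B): 1/2·1/2 + 1/2·1 = 3/4.
Similarly for Rh via the mother's Rh distribution: P(Rh+) = 3/4.
Independent loci: 3/4 × 3/4 = 9/16.

9/16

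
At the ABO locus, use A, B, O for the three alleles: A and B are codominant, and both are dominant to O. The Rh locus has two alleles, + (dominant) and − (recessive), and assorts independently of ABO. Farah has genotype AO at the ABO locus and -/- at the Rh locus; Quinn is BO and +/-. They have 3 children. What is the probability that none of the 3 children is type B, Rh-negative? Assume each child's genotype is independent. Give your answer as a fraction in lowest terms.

343/512

ABO cross AO × BO → 1/4 O, 1/4 A, 1/4 B, 1/4 AB.
Rh cross -/- × +/- → 1/2 Rh+, 1/2 Rh-; so P(type B, Rh-negative) = 1/4 × 1/2 = 1/8 per child.
P(not type B, Rh-negative) = 7/8 for one child; (7/8)^3 = 343/512.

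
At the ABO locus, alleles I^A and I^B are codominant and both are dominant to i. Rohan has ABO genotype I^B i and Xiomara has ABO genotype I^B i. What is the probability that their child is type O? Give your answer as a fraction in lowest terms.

ABO cross I^B i × I^B i → offspring phenotypes: 1/4 O, 3/4 B.
So P(type O) = 1/4.

1/4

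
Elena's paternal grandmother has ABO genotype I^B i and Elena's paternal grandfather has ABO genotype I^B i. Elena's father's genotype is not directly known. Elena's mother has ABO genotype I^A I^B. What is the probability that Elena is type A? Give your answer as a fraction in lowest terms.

1/4

Elena's father's ABO genotype from I^B i × I^B i: 1/4 I^B I^B, 1/2 I^B i, 1/4 i i.
Crossing each possibility with the mother I^A I^B and summing P(type A): 1/4·0 + 1/2·1/4 + 1/4·1/2 = 1/4.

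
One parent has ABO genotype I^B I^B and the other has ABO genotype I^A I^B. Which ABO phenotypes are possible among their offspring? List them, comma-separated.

B, AB

Gametes from I^B I^B × I^A I^B give offspring ABO genotypes I^A I^B, I^B I^B, i.e. phenotypes B, AB.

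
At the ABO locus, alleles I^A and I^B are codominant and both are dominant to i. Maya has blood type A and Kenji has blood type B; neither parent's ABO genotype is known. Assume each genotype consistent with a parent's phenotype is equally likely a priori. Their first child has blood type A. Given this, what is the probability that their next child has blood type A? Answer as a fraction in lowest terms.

Possible genotypes: Maya ∈ {I^A I^A, I^A i}; Kenji ∈ {I^B I^B, I^B i}.
Weight each parental genotype pair by prior × P(type-A child):
  I^A I^A × I^B i: posterior weight 2/3; P(next child type A) = 1/2.
  I^A i × I^B i: posterior weight 1/3; P(next child type A) = 1/4.
Weighted sum = 5/12.

5/12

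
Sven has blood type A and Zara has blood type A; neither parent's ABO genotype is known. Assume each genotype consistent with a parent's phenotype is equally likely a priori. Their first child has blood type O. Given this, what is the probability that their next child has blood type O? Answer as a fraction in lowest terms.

1/4

Possible genotypes: Sven ∈ {AA, AO}; Zara ∈ {AA, AO}.
Weight each parental genotype pair by prior × P(type-O child):
  AO × AO: posterior weight 1; P(next child type O) = 1/4.
Weighted sum = 1/4.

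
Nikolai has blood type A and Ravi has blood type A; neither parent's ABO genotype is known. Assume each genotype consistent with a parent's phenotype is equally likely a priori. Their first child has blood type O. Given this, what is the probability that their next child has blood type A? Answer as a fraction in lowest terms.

Possible genotypes: Nikolai ∈ {AA, AO}; Ravi ∈ {AA, AO}.
Weight each parental genotype pair by prior × P(type-O child):
  AO × AO: posterior weight 1; P(next child type A) = 3/4.
Weighted sum = 3/4.

3/4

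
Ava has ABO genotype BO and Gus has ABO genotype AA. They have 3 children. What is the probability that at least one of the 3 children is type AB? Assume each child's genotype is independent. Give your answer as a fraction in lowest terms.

ABO cross BO × AA → 1/2 A, 1/2 AB.
So P(type AB) = 1/2 per child.
P(none) = (1/2)^3 = 1/8; P(at least one) = 1 − 1/8 = 7/8.

7/8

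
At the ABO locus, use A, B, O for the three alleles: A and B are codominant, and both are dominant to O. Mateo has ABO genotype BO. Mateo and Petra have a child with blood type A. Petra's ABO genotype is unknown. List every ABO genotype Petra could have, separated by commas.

For each candidate genotype of Petra, check whether crossing it with BO can produce every observed child phenotype.
  AA → possible child types {A, AB} ✓
  AB → possible child types {A, B, AB} ✓
  AO → possible child types {O, A, B, AB} ✓
  BB → possible child types {B} ✗
  BO → possible child types {O, B} ✗
  OO → possible child types {O, B} ✗

AA, AB, AO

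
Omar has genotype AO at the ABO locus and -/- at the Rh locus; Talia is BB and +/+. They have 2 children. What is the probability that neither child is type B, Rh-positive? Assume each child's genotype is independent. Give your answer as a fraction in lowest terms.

1/4

ABO cross AO × BB → 1/2 B, 1/2 AB.
Rh cross -/- × +/+ → 1 Rh+; so P(type B, Rh-positive) = 1/2 × 1 = 1/2 per child.
P(not type B, Rh-positive) = 1/2 for one child; (1/2)^2 = 1/4.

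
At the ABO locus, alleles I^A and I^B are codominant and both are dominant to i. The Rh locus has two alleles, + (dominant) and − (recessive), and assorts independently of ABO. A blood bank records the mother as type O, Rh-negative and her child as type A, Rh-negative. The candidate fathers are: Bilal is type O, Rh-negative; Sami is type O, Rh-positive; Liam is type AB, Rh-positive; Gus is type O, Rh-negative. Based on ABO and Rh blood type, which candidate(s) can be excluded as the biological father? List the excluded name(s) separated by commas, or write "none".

Bilal, Sami, Gus

A candidate is excluded only if no genotype consistent with his phenotype could produce a type A, Rh-negative child with a type O, Rh-negative mother.
Bilal (type O, Rh-): no genotype consistent with that phenotype can produce a type-A Rh- child with a type-O mother.
Sami (type O, Rh+): no genotype consistent with that phenotype can produce a type-A Rh- child with a type-O mother.
Gus (type O, Rh-): no genotype consistent with that phenotype can produce a type-A Rh- child with a type-O mother.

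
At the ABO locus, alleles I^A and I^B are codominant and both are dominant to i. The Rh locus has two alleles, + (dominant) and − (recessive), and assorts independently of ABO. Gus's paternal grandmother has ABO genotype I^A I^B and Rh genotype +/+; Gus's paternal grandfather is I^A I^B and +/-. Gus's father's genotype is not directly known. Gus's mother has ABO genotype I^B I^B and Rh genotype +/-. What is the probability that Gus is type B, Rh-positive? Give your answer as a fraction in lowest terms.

7/16

Gus's father's ABO genotype from I^A I^B × I^A I^B: 1/4 I^A I^A, 1/2 I^A I^B, 1/4 I^B I^B.
Crossing each possibility with the mother I^B I^B and summing P(type B): 1/4·0 + 1/2·1/2 + 1/4·1 = 1/2.
Similarly for Rh via the father's Rh distribution: P(Rh+) = 7/8.
Independent loci: 1/2 × 7/8 = 7/16.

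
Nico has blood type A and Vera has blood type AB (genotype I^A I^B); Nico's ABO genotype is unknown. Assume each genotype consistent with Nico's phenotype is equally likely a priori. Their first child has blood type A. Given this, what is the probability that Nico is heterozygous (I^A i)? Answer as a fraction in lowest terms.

1/2

Possible genotypes: Nico ∈ {I^A I^A, I^A i}; Vera ∈ {I^A I^B}.
Weight each parental genotype pair by prior × P(type-A child):
  I^A I^A × I^A I^B: posterior weight 1/2.
  I^A i × I^A I^B: posterior weight 1/2.
Sum the posterior weight over pairs where Nico is I^A i: 1/2.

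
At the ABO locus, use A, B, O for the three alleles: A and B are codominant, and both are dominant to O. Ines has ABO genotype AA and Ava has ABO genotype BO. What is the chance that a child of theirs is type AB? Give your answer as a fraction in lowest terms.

1/2

ABO cross AA × BO → offspring phenotypes: 1/2 A, 1/2 AB.
So P(type AB) = 1/2.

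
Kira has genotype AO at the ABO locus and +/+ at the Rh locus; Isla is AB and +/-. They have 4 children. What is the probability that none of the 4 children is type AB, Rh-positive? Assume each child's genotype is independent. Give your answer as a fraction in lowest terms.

ABO cross AO × AB → 1/2 A, 1/4 B, 1/4 AB.
Rh cross +/+ × +/- → 1 Rh+; so P(type AB, Rh-positive) = 1/4 × 1 = 1/4 per child.
P(not type AB, Rh-positive) = 3/4 for one child; (3/4)^4 = 81/256.

81/256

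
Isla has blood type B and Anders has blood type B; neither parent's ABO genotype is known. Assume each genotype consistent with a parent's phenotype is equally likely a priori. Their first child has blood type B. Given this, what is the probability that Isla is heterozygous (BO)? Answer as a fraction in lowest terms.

Possible genotypes: Isla ∈ {BB, BO}; Anders ∈ {BB, BO}.
Weight each parental genotype pair by prior × P(type-B child):
  BB × BB: posterior weight 4/15.
  BB × BO: posterior weight 4/15.
  BO × BB: posterior weight 4/15.
  BO × BO: posterior weight 1/5.
Sum the posterior weight over pairs where Isla is BO: 7/15.

7/15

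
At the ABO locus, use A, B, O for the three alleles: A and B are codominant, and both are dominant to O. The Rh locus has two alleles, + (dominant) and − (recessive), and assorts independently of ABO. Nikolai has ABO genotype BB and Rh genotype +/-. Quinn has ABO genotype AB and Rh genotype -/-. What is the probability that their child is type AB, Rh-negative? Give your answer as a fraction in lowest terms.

1/4

ABO cross BB × AB → offspring phenotypes: 1/2 B, 1/2 AB.
Rh cross +/- × -/- → 1/2 Rh+, 1/2 Rh-.
Independent loci: P(type AB, Rh-negative) = 1/2 × 1/2 = 1/4.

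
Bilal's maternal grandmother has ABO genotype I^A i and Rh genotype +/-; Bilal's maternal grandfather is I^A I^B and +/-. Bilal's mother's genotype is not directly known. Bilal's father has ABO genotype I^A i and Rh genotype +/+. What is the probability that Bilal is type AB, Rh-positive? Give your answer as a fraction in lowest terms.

1/8

Bilal's mother's ABO genotype from I^A i × I^A I^B: 1/4 I^A I^A, 1/4 I^A I^B, 1/4 I^A i, 1/4 I^B i.
Crossing each possibility with the father I^A i and summing P(type AB): 1/4·0 + 1/4·1/4 + 1/4·0 + 1/4·1/4 = 1/8.
Similarly for Rh via the mother's Rh distribution: P(Rh+) = 1.
Independent loci: 1/8 × 1 = 1/8.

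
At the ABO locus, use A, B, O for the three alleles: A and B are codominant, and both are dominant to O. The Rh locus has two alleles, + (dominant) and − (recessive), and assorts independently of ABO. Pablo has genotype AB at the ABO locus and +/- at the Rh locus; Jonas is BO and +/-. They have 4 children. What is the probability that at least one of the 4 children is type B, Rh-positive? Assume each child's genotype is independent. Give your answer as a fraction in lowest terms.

3471/4096

ABO cross AB × BO → 1/4 A, 1/2 B, 1/4 AB.
Rh cross +/- × +/- → 3/4 Rh+, 1/4 Rh-; so P(type B, Rh-positive) = 1/2 × 3/4 = 3/8 per child.
P(none) = (5/8)^4 = 625/4096; P(at least one) = 1 − 625/4096 = 3471/4096.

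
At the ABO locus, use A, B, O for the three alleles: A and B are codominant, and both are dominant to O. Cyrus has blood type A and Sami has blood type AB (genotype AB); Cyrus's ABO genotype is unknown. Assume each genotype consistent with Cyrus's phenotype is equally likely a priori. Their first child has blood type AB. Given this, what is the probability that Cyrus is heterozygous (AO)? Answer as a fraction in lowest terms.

Possible genotypes: Cyrus ∈ {AA, AO}; Sami ∈ {AB}.
Weight each parental genotype pair by prior × P(type-AB child):
  AA × AB: posterior weight 2/3.
  AO × AB: posterior weight 1/3.
Sum the posterior weight over pairs where Cyrus is AO: 1/3.

1/3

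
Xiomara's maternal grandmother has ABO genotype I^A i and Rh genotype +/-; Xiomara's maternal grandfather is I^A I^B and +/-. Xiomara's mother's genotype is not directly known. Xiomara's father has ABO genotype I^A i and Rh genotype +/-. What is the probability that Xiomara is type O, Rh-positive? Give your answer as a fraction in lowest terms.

Xiomara's mother's ABO genotype from I^A i × I^A I^B: 1/4 I^A I^A, 1/4 I^A I^B, 1/4 I^A i, 1/4 I^B i.
Crossing each possibility with the father I^A i and summing P(type O): 1/4·0 + 1/4·0 + 1/4·1/4 + 1/4·1/4 = 1/8.
Similarly for Rh via the mother's Rh distribution: P(Rh+) = 3/4.
Independent loci: 1/8 × 3/4 = 3/32.

3/32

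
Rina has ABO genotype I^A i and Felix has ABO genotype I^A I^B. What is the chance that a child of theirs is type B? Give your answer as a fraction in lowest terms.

1/4

ABO cross I^A i × I^A I^B → offspring phenotypes: 1/2 A, 1/4 B, 1/4 AB.
So P(type B) = 1/4.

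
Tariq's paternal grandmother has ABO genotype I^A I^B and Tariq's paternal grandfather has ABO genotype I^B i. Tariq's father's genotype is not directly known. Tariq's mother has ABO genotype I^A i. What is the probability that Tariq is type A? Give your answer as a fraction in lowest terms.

3/8

Tariq's father's ABO genotype from I^A I^B × I^B i: 1/4 I^A I^B, 1/4 I^A i, 1/4 I^B I^B, 1/4 I^B i.
Crossing each possibility with the mother I^A i and summing P(type A): 1/4·1/2 + 1/4·3/4 + 1/4·0 + 1/4·1/4 = 3/8.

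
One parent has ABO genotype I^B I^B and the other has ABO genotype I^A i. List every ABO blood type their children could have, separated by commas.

Gametes from I^B I^B × I^A i give offspring ABO genotypes I^A I^B, I^B i, i.e. phenotypes B, AB.

B, AB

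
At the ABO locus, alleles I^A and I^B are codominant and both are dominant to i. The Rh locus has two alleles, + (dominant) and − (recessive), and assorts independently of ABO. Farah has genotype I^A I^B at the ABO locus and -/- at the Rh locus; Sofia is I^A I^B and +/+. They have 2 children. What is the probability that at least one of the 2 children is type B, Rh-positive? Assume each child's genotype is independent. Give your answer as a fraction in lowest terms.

ABO cross I^A I^B × I^A I^B → 1/4 A, 1/4 B, 1/2 AB.
Rh cross -/- × +/+ → 1 Rh+; so P(type B, Rh-positive) = 1/4 × 1 = 1/4 per child.
P(none) = (3/4)^2 = 9/16; P(at least one) = 1 − 9/16 = 7/16.

7/16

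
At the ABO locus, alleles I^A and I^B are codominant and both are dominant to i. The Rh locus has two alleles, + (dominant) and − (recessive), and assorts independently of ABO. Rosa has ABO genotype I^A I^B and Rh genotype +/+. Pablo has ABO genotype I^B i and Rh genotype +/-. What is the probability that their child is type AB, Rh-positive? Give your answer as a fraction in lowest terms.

1/4

ABO cross I^A I^B × I^B i → offspring phenotypes: 1/4 A, 1/2 B, 1/4 AB.
Rh cross +/+ × +/- → 1 Rh+.
Independent loci: P(type AB, Rh-positive) = 1/4 × 1 = 1/4.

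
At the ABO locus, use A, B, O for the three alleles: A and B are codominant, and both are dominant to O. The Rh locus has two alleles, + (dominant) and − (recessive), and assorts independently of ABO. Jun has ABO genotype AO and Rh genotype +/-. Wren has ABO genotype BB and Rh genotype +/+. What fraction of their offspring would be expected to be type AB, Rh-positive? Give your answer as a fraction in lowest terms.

1/2

ABO cross AO × BB → offspring phenotypes: 1/2 B, 1/2 AB.
Rh cross +/- × +/+ → 1 Rh+.
Independent loci: P(type AB, Rh-positive) = 1/2 × 1 = 1/2.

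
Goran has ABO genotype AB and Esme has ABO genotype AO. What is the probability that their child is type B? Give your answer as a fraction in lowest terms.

1/4

ABO cross AB × AO → offspring phenotypes: 1/2 A, 1/4 B, 1/4 AB.
So P(type B) = 1/4.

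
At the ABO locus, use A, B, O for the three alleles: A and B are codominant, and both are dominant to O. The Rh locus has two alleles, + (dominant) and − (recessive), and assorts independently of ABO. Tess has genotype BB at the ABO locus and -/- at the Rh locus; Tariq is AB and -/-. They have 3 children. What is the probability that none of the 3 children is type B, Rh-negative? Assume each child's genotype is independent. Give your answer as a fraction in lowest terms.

1/8

ABO cross BB × AB → 1/2 B, 1/2 AB.
Rh cross -/- × -/- → 1 Rh-; so P(type B, Rh-negative) = 1/2 × 1 = 1/2 per child.
P(not type B, Rh-negative) = 1/2 for one child; (1/2)^3 = 1/8.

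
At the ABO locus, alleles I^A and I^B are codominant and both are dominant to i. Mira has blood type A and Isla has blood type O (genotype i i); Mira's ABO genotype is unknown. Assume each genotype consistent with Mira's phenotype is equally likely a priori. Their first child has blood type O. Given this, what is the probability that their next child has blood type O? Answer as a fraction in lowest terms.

Possible genotypes: Mira ∈ {I^A I^A, I^A i}; Isla ∈ {i i}.
Weight each parental genotype pair by prior × P(type-O child):
  I^A i × i i: posterior weight 1; P(next child type O) = 1/2.
Weighted sum = 1/2.

1/2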